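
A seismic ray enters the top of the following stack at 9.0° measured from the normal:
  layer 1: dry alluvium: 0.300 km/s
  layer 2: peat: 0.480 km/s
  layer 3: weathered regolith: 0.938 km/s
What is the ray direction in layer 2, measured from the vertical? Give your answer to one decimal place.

Snell's law across each interface conserves sin θ / V, so sin θ_2 = V_2·sin θ₁/V₁.
sin θ_2 = 0.480 × sin 9.0° / 0.300 = 0.2503.
θ_2 = 14.49° from the vertical.

14.5°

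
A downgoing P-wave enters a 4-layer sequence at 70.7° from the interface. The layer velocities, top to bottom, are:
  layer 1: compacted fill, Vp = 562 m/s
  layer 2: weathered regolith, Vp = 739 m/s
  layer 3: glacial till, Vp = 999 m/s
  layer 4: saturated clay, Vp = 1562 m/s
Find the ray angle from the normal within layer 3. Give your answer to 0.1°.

From the normal: θ₁ = 90° − 70.7° = 19.3°.
Ray parameter p = sin 19.3° / 562 = 5.8810e-04 s/m.
sin θ_3 = p·V_3 = 5.8810e-04 × 999 = 0.5875.
θ_3 = 35.98° from the vertical.

36.0°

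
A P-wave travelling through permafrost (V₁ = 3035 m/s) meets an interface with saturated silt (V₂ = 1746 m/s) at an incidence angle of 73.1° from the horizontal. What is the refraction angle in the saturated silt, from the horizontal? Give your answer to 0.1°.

80.4°

Angle from the normal: 90° − 73.1° = 16.9°.
Snell's law: sin θ₂ = (V₂/V₁)·sin θ₁ = (1746/3035)·sin 16.9° = 0.1672.
θ₂ = arcsin 0.1672 = 9.63° from the normal.
From the interface: 90° − 9.63° = 80.37°.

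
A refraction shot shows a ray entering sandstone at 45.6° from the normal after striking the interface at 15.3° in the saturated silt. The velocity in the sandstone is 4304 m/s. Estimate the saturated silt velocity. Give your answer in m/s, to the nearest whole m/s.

sin 15.3° = 0.2639; sin 45.6° = 0.7145.
V₁ = V₂·(sin θ₁/sin θ₂) = 4304·(0.2639/0.7145) = 1589.58 m/s.

1590 m/s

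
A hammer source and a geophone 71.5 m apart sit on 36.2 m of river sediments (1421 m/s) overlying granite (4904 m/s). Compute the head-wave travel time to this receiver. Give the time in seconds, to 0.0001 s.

0.0633 s

θ_c = arcsin(V₁/V₂) = arcsin(1421/4904) = 16.84°, cos θ_c = 0.9571.
Intercept time tᵢ = 2h cos θ_c / V₁ = 2·36.2·0.9571/1421 = 0.04876 s.
t = x/V₂ + tᵢ = 71.5/4904 + 0.04876 = 0.06334 s.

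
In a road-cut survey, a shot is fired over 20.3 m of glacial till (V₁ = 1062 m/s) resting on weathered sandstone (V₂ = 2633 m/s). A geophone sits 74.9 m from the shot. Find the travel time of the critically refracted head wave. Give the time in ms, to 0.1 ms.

63.4 ms

θ_c = arcsin(V₁/V₂) = arcsin(1062/2633) = 23.79°, cos θ_c = 0.9150.
Intercept time tᵢ = 2h cos θ_c / V₁ = 2·20.3·0.9150/1062 = 0.03498 s.
t = x/V₂ + tᵢ = 74.9/2633 + 0.03498 = 0.06343 s.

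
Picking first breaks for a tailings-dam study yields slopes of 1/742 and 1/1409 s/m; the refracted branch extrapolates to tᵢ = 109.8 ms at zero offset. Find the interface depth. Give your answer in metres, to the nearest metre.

48 m

h = tᵢ·V₁·V₂ / (2·√(V₂²−V₁²)).
√(V₂²−V₁²) = √(1409² − 742²) = 1197.8 m/s.
h = 0.1098 s × 742 × 1409 / (2 × 1197.8) = 47.92 m.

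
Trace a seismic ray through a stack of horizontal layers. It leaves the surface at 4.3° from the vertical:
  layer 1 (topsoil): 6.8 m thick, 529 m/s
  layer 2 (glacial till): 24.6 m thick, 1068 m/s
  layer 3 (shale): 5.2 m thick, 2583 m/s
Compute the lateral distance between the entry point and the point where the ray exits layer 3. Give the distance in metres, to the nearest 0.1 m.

6.3 m

p = sin θ₁/V₁ = sin 4.3°/529 = 1.4174e-04 s/m is conserved through the stack.
Layer 1: θ = 4.30°; offset = 6.8·tan 4.30° = 0.511 m.
Layer 2: sin θ = p·1068 = 0.1514 → θ = 8.71°; offset = 24.6·tan 8.71° = 3.767 m.
Layer 3: sin θ = p·2583 = 0.3661 → θ = 21.48°; offset = 5.2·tan 21.48° = 2.046 m.
Σ offsets = 6.324 m.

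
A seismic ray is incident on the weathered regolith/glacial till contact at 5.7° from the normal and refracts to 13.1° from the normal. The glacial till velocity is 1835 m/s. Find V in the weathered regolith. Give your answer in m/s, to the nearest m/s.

804 m/s

sin 5.7° = 0.0993; sin 13.1° = 0.2267.
V₁ = V₂·(sin θ₁/sin θ₂) = 1835·(0.0993/0.2267) = 804.11 m/s.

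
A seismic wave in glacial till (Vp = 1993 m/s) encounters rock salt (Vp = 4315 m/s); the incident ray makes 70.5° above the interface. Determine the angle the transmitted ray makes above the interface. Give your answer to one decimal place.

Angle from the normal: 90° − 70.5° = 19.5°.
Snell's law: sin θ₂ = (V₂/V₁)·sin θ₁ = (4315/1993)·sin 19.5° = 0.7227.
θ₂ = arcsin 0.7227 = 46.28° from the normal.
From the interface: 90° − 46.28° = 43.72°.

43.7°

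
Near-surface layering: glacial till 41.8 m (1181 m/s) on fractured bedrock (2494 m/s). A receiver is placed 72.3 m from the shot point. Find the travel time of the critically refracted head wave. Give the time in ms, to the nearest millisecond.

t = x/V₂ + 2h·√(V₂²−V₁²)/(V₁V₂).
√(V₂²−V₁²) = √(2494²−1181²) = 2196.7 m/s; delay term = 2·41.8·2196.7/(1181·2494) = 0.06235 s.
t = 72.3/2494 + 0.06235 = 0.09134 s.

91 ms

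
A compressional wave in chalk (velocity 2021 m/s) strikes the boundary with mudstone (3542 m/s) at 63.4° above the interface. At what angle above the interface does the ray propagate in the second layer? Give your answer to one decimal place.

Convert to the normal: θ₁ = 90° − 63.4° = 26.6°.
Snell's law: sin θ₂ = (V₂/V₁)·sin θ₁ = (3542/2021)·sin 26.6° = 0.7847.
θ₂ = sin⁻¹(0.7847) = 51.70° (from vertical).
From the interface: 90° − 51.70° = 38.30°.

38.3°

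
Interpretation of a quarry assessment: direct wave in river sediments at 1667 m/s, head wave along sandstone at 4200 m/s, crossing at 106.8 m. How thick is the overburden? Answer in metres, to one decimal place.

x_cross = 2h·√((V₂+V₁)/(V₂−V₁)) → h = x_cross / (2·√((V₂+V₁)/(V₂−V₁))).
√((V₂+V₁)/(V₂−V₁)) = √((4200+1667)/(4200−1667)) = 1.5219.
h = 106.8 / (2·1.5219) = 35.09 m.

35.1 m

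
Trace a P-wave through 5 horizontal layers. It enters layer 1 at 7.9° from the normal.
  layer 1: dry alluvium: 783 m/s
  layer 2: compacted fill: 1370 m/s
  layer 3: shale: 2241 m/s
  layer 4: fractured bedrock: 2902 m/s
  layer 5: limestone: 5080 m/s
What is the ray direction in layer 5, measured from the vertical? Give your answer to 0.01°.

Ray parameter p = sin 7.9° / 783 = 1.7554e-04 s/m.
sin θ_5 = p·V_5 = 1.7554e-04 × 5080 = 0.8917.
θ_5 = 63.09° from the vertical.

63.09°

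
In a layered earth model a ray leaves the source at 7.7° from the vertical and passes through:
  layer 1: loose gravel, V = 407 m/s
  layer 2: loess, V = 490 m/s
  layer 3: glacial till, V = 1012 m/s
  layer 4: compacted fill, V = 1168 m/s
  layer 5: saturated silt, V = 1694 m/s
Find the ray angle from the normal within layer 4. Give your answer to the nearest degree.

23°

Ray parameter p = sin 7.7° / 407 = 3.2920e-04 s/m.
sin θ_4 = p·V_4 = 3.2920e-04 × 1168 = 0.3845.
θ_4 = 22.61° from the vertical.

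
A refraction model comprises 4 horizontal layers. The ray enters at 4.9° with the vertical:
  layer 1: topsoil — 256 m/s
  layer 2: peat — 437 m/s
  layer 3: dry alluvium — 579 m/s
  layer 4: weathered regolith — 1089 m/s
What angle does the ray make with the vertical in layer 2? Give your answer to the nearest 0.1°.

Ray parameter p = sin 4.9° / 256 = 3.3366e-04 s/m.
sin θ_2 = p·V_2 = 3.3366e-04 × 437 = 0.1458.
θ_2 = 8.38° from the vertical.

8.4°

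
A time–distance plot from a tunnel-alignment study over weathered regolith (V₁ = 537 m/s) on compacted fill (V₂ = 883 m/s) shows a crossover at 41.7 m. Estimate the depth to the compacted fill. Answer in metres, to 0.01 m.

10.29 m

h = (x_cross/2)·√((V₂−V₁)/(V₂+V₁)).
(V₂−V₁)/(V₂+V₁) = (883−537)/(883+537) = 0.2437; √ = 0.4936.
h = (41.7/2)·0.4936 = 10.29 m.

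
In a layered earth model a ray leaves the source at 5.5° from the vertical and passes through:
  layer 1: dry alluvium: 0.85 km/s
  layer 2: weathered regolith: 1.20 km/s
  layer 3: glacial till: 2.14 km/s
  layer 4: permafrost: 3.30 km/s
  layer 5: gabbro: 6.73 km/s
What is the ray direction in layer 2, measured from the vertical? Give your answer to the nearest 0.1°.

7.8°

Ray parameter p = sin 5.5° / 0.85 = 1.1276e-01 s/km.
sin θ_2 = p·V_2 = 1.1276e-01 × 1.20 = 0.1353.
θ_2 = 7.78° from the vertical.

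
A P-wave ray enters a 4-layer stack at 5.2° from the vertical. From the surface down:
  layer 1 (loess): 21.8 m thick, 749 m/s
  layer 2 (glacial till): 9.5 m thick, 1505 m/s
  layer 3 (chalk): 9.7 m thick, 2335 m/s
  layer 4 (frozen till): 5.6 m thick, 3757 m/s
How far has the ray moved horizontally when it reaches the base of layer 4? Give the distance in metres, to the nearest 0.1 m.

9.5 m

p = sin θ₁/V₁ = sin 5.2°/749 = 1.2100e-04 s/m is conserved through the stack.
Layer 1: θ = 5.20°; offset = 21.8·tan 5.20° = 1.984 m.
Layer 2: sin θ = p·1505 = 0.1821 → θ = 10.49°; offset = 9.5·tan 10.49° = 1.759 m.
Layer 3: sin θ = p·2335 = 0.2825 → θ = 16.41°; offset = 9.7·tan 16.41° = 2.857 m.
Layer 4: sin θ = p·3757 = 0.4546 → θ = 27.04°; offset = 5.6·tan 27.04° = 2.858 m.
Σ offsets = 9.459 m.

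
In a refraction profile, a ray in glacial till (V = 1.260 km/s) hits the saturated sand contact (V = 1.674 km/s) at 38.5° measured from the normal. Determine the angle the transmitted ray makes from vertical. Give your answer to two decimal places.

55.80°

sin θ₁/V₁ = sin θ₂/V₂ ⇒ sin θ₂ = 1.674·sin 38.5°/1.260 = 1.674·0.6225/1.260 = 0.8271.
θ₂ = arcsin 0.8271 = 55.80° from the normal.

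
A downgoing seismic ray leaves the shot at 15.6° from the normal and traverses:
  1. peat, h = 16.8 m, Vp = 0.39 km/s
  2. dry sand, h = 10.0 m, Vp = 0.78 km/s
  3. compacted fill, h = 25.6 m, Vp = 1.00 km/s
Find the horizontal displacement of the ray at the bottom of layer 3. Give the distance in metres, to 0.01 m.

Apply Snell's law at each interface; in layer i the horizontal offset is hᵢ·tan θᵢ.
Layer 1: θ = 15.60°; offset = 16.8·tan 15.60° = 4.6906 m.
Layer 2: sin θ = 0.78·sin 15.6°/0.39 = 0.5378, θ = 32.54°; offset = 10.0·tan 32.54° = 6.3797 m.
Layer 3: sin θ = 1.00·sin 15.6°/0.39 = 0.6895, θ = 43.59°; offset = 25.6·tan 43.59° = 24.3731 m.
Σ offsets = 35.4434 m.

35.44 m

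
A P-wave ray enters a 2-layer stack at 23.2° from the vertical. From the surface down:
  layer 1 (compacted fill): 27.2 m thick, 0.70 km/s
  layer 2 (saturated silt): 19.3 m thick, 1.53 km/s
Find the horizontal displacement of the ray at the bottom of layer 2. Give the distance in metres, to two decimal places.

44.34 m

Apply Snell's law at each interface; in layer i the horizontal offset is hᵢ·tan θᵢ.
Layer 1: θ = 23.20°; offset = 27.2·tan 23.20° = 11.6579 m.
Layer 2: sin θ = 1.53·sin 23.2°/0.70 = 0.8610, θ = 59.43°; offset = 19.3·tan 59.43° = 32.6788 m.
Summing the layer offsets gives 44.3368 m.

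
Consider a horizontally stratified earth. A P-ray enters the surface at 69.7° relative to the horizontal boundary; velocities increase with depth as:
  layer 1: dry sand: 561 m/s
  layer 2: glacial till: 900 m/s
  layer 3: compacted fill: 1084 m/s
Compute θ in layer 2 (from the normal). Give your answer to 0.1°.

From the normal: θ₁ = 90° − 69.7° = 20.3°.
Snell's law across each interface conserves sin θ / V, so sin θ_2 = V_2·sin θ₁/V₁.
sin θ_2 = 900 × sin 20.3° / 561 = 0.5566.
θ_2 = arcsin 0.5566 = 33.82°.

33.8°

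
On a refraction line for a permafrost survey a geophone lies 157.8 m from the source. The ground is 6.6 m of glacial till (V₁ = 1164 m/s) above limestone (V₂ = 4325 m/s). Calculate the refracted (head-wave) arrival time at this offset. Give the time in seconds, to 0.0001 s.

0.0474 s

θ_c = arcsin(V₁/V₂) = arcsin(1164/4325) = 15.61°, cos θ_c = 0.9631.
Intercept time tᵢ = 2h cos θ_c / V₁ = 2·6.6·0.9631/1164 = 0.01092 s.
t = x/V₂ + tᵢ = 157.8/4325 + 0.01092 = 0.04741 s.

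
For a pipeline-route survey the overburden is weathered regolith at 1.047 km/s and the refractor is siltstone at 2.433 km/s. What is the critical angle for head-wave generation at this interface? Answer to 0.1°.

25.5°

Critical incidence: sin θ_c = V₁/V₂ = 1.047/2.433 = 0.4303.
θ_c = arcsin 0.4303 = 25.49°.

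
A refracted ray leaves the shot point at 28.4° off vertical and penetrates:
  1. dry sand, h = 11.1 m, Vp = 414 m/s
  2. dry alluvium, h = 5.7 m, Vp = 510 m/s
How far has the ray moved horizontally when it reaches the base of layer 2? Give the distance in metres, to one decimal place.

p = sin θ₁/V₁ = sin 28.4°/414 = 1.1489e-03 s/m is conserved through the stack.
Layer 1: θ = 28.40°; offset = 11.1·tan 28.40° = 6.002 m.
Layer 2: sin θ = p·510 = 0.5859 → θ = 35.87°; offset = 5.7·tan 35.87° = 4.121 m.
Σ offsets = 10.123 m.

10.1 m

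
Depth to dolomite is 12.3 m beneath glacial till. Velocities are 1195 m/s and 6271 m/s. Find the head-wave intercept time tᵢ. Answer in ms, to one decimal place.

20.2 ms

tᵢ = 2h·√(V₂²−V₁²)/(V₁V₂).
√(V₂²−V₁²) = √(6271²−1195²) = 6156.1 m/s.
tᵢ = 2·12.3·6156.1/(1195·6271) = 0.02021 s.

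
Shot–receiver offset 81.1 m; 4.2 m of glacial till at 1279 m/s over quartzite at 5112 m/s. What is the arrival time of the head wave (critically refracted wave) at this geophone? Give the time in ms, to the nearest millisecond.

t = x/V₂ + 2h·√(V₂²−V₁²)/(V₁V₂).
√(V₂²−V₁²) = √(5112²−1279²) = 4949.4 m/s; delay term = 2·4.2·4949.4/(1279·5112) = 0.00636 s.
t = 81.1/5112 + 0.00636 = 0.02222 s.

22 ms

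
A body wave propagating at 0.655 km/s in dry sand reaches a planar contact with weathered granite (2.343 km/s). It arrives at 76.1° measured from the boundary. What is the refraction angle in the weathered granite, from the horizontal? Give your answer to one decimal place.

Angle from the normal: 90° − 76.1° = 13.9°.
sin θ₁/V₁ = sin θ₂/V₂ ⇒ sin θ₂ = 2.343·sin 13.9°/0.655 = 2.343·0.2402/0.655 = 0.8593.
θ₂ = sin⁻¹(0.8593) = 59.24° (from vertical).
From the interface: 90° − 59.24° = 30.76°.

30.8°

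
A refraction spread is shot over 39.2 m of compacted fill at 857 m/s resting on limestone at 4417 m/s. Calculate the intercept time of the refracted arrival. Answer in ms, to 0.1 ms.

tᵢ = 2h·√(V₂²−V₁²)/(V₁V₂).
√(V₂²−V₁²) = √(4417²−857²) = 4333.1 m/s.
tᵢ = 2·39.2·4333.1/(857·4417) = 0.08974 s.

89.7 ms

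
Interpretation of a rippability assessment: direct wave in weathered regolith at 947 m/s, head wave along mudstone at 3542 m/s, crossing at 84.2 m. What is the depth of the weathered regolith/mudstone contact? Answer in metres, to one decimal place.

32.0 m

x_cross = 2h·√((V₂+V₁)/(V₂−V₁)) → h = x_cross / (2·√((V₂+V₁)/(V₂−V₁))).
√((V₂+V₁)/(V₂−V₁)) = √((3542+947)/(3542−947)) = 1.3152.
h = 84.2 / (2·1.3152) = 32.01 m.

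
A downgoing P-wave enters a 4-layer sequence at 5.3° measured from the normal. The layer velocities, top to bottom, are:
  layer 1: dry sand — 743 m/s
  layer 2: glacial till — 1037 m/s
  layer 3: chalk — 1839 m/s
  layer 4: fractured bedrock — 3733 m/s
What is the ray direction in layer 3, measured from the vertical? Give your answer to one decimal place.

Snell's law across each interface conserves sin θ / V, so sin θ_3 = V_3·sin θ₁/V₁.
sin θ_3 = 1839 × sin 5.3° / 743 = 0.2286.
θ_3 = arcsin 0.2286 = 13.22°.

13.2°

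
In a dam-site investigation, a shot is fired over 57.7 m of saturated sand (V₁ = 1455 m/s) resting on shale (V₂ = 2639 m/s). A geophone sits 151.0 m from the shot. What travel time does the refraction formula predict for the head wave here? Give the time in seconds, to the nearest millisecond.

0.123 s

θ_c = arcsin(V₁/V₂) = arcsin(1455/2639) = 33.46°, cos θ_c = 0.8343.
Intercept time tᵢ = 2h cos θ_c / V₁ = 2·57.7·0.8343/1455 = 0.06617 s.
t = x/V₂ + tᵢ = 151.0/2639 + 0.06617 = 0.12339 s.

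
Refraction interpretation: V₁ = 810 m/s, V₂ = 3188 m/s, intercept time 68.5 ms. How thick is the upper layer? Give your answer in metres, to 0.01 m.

28.68 m

h = tᵢ·V₁·V₂ / (2·√(V₂²−V₁²)).
√(V₂²−V₁²) = √(3188² − 810²) = 3083.4 m/s.
h = 0.0685 s × 810 × 3188 / (2 × 3083.4) = 28.68 m.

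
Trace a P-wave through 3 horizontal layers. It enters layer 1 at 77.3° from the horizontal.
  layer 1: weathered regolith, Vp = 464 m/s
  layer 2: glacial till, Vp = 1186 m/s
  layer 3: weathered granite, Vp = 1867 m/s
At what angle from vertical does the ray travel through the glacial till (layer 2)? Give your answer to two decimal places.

34.19°

From the normal: θ₁ = 90° − 77.3° = 12.7°.
Ray parameter p = sin 12.7° / 464 = 4.7381e-04 s/m.
sin θ_2 = p·V_2 = 4.7381e-04 × 1186 = 0.5619.
θ_2 = arcsin 0.5619 = 34.19°.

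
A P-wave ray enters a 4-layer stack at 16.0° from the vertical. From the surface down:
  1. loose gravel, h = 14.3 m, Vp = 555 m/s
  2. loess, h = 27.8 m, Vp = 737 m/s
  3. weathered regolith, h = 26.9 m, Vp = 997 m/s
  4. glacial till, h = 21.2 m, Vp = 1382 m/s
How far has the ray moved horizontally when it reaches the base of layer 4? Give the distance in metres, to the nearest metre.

Apply Snell's law at each interface; in layer i the horizontal offset is hᵢ·tan θᵢ.
Layer 1: θ = 16.00°; offset = 14.3·tan 16.00° = 4.100 m.
Layer 2: sin θ = 737·sin 16.0°/555 = 0.3660, θ = 21.47°; offset = 27.8·tan 21.47° = 10.934 m.
Layer 3: sin θ = 997·sin 16.0°/555 = 0.4952, θ = 29.68°; offset = 26.9·tan 29.68° = 15.331 m.
Layer 4: sin θ = 1382·sin 16.0°/555 = 0.6864, θ = 43.34°; offset = 21.2·tan 43.34° = 20.008 m.
Total horizontal offset = 50.374 m.

50 m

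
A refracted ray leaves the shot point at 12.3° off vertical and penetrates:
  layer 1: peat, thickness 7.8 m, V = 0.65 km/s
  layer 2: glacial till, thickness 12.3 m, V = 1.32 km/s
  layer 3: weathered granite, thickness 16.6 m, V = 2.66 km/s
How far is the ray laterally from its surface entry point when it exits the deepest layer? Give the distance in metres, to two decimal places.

37.14 m

p = sin θ₁/V₁ = sin 12.3°/0.65 = 3.2774e-01 s/km is conserved through the stack.
Layer 1: θ = 12.30°; offset = 7.8·tan 12.30° = 1.7007 m.
Layer 2: sin θ = p·1.32 = 0.4326 → θ = 25.63°; offset = 12.3·tan 25.63° = 5.9021 m.
Layer 3: sin θ = p·2.66 = 0.8718 → θ = 60.67°; offset = 16.6·tan 60.67° = 29.5408 m.
Summing the layer offsets gives 37.1435 m.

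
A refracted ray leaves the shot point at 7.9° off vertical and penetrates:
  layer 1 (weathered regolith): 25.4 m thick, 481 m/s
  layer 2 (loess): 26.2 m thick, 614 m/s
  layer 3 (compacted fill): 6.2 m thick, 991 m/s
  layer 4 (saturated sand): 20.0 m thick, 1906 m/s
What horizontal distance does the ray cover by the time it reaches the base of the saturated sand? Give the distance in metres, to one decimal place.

Ray parameter p = sin 7.9° / 481 m/s = 2.8575e-04 s/m.
Layer 1: θ = 7.90°; offset = 25.4·tan 7.90° = 3.525 m.
Layer 2: sin θ = p·614 = 0.1754 → θ = 10.10°; offset = 26.2·tan 10.10° = 4.669 m.
Layer 3: sin θ = p·991 = 0.2832 → θ = 16.45°; offset = 6.2·tan 16.45° = 1.831 m.
Layer 4: sin θ = p·1906 = 0.5446 → θ = 33.00°; offset = 20.0·tan 33.00° = 12.988 m.
Summing the layer offsets gives 23.012 m.

23.0 m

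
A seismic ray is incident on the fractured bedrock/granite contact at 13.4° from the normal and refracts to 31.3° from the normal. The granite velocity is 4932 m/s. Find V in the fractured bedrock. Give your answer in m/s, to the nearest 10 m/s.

Snell's law: sin 13.4°/V₁ = sin 31.3°/V₂.
V₁ = V₂·sin 13.4°/sin 31.3° = 4932 × 0.4461 = 2200.07 m/s.

2200 m/s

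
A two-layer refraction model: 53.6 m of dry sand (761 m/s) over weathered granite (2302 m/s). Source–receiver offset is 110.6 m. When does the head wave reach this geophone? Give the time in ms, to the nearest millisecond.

θ_c = arcsin(V₁/V₂) = arcsin(761/2302) = 19.30°, cos θ_c = 0.9438.
Intercept time tᵢ = 2h cos θ_c / V₁ = 2·53.6·0.9438/761 = 0.13295 s.
t = x/V₂ + tᵢ = 110.6/2302 + 0.13295 = 0.18099 s.

181 ms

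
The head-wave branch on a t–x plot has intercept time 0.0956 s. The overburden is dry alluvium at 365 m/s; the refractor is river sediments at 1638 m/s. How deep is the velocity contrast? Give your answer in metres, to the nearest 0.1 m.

θ_c = arcsin(365/1638) = 12.88°; cos θ_c = 0.9749.
tᵢ = 2h cos θ_c/V₁ ⇒ h = tᵢ·V₁/(2 cos θ_c) = 0.0956·365/(2·0.9749) = 17.90 m.

17.9 m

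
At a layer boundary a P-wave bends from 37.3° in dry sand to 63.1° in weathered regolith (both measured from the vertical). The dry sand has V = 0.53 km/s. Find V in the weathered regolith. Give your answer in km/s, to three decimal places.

Snell's law: sin 37.3°/V₁ = sin 63.1°/V₂.
V₂ = V₁·sin 63.1°/sin 37.3° = 0.53 × 1.4716 = 0.780 km/s.

0.780 km/s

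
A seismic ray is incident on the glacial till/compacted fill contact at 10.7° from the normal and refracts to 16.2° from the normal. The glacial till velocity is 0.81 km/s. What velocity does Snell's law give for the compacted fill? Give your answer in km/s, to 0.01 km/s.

Snell's law: sin 10.7°/V₁ = sin 16.2°/V₂.
V₂ = V₁·sin 16.2°/sin 10.7° = 0.81 × 1.5026 = 1.22 km/s.

1.22 km/s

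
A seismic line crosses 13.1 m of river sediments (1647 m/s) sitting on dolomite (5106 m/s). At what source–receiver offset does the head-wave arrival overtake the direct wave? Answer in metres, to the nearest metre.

θ_c = arcsin(1647/5106) = 18.82°, so cos θ_c = 0.9465 and tᵢ = 2h cos θ_c/V₁ = 0.0151 s.
At crossover x/V₁ = x/V₂ + tᵢ ⇒ x = tᵢ/(1/V₁ − 1/V₂) = 0.01506/(6.0716e-04 − 1.9585e-04) = 36.61 m.

37 m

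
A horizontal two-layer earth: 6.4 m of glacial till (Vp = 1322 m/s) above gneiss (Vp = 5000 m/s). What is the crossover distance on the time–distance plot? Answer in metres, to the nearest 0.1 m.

16.8 m

x_cross = 2h·√((V₂+V₁)/(V₂−V₁)).
(V₂+V₁)/(V₂−V₁) = (5000+1322)/(5000−1322) = 1.7189; √ = 1.3111.
x_cross = 2·6.4·1.3111 = 16.78 m.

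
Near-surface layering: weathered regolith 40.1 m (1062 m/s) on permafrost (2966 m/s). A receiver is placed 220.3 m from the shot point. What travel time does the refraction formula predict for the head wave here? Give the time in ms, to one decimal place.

t = x/V₂ + 2h·√(V₂²−V₁²)/(V₁V₂).
√(V₂²−V₁²) = √(2966²−1062²) = 2769.4 m/s; delay term = 2·40.1·2769.4/(1062·2966) = 0.07051 s.
t = 220.3/2966 + 0.07051 = 0.14479 s.

144.8 ms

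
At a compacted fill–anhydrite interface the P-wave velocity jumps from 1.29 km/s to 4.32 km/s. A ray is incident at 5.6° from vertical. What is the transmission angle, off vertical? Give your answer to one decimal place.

Snell's law: sin θ₂ = (V₂/V₁)·sin θ₁ = (4.32/1.29)·sin 5.6° = 0.3268.
θ₂ = sin⁻¹(0.3268) = 19.07° (from vertical).

19.1°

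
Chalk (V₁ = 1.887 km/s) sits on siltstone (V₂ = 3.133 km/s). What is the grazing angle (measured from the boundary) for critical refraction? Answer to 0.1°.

53.0°

At critical incidence the refracted ray runs along the interface (θ₂ = 90°), so sin θ_c = V₁/V₂.
θ_c = arcsin(1.887/3.133) = arcsin 0.6023 = 37.03°.
Measured from the interface: 90° − 37.03° = 52.97°.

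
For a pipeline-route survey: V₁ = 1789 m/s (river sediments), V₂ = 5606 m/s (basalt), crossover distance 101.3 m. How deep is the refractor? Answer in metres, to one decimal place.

36.4 m

h = (x_cross/2)·√((V₂−V₁)/(V₂+V₁)).
(V₂−V₁)/(V₂+V₁) = (5606−1789)/(5606+1789) = 0.5162; √ = 0.7184.
h = (101.3/2)·0.7184 = 36.39 m.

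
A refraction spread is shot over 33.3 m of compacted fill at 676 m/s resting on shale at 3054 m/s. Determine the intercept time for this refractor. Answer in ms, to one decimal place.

tᵢ = 2h·√(V₂²−V₁²)/(V₁V₂).
√(V₂²−V₁²) = √(3054²−676²) = 2978.2 m/s.
tᵢ = 2·33.3·2978.2/(676·3054) = 0.09608 s.

96.1 ms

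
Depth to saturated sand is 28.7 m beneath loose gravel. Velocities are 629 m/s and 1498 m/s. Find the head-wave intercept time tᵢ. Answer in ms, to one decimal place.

82.8 ms

tᵢ = 2h·√(V₂²−V₁²)/(V₁V₂).
√(V₂²−V₁²) = √(1498²−629²) = 1359.5 m/s.
tᵢ = 2·28.7·1359.5/(629·1498) = 0.08282 s.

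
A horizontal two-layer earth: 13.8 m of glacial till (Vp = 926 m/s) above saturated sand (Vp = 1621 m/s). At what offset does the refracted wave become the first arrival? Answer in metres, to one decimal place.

52.8 m

x_cross = 2h·√((V₂+V₁)/(V₂−V₁)).
(V₂+V₁)/(V₂−V₁) = (1621+926)/(1621−926) = 3.6647; √ = 1.9144.
x_cross = 2·13.8·1.9144 = 52.84 m.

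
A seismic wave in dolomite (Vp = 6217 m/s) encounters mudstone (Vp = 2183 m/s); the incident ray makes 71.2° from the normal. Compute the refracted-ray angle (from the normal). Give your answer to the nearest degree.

sin θ₁/V₁ = sin θ₂/V₂ ⇒ sin θ₂ = 2183·sin 71.2°/6217 = 2183·0.9466/6217 = 0.3324.
θ₂ = arcsin 0.3324 = 19.41° from the normal.

19°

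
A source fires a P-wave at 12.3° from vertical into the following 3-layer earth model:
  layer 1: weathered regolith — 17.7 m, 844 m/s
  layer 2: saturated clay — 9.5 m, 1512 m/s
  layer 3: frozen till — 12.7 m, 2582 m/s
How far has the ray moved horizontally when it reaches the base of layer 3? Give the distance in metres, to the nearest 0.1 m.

Ray parameter p = sin 12.3° / 844 m/s = 2.5241e-04 s/m.
Layer 1: θ = 12.30°; offset = 17.7·tan 12.30° = 3.859 m.
Layer 2: sin θ = p·1512 = 0.3816 → θ = 22.44°; offset = 9.5·tan 22.44° = 3.922 m.
Layer 3: sin θ = p·2582 = 0.6517 → θ = 40.67°; offset = 12.7·tan 40.67° = 10.912 m.
Summing the layer offsets gives 18.694 m.

18.7 m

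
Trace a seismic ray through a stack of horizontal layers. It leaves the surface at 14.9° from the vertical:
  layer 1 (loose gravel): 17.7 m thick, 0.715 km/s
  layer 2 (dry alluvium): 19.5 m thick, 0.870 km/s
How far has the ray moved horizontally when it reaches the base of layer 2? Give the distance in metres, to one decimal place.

Apply Snell's law at each interface; in layer i the horizontal offset is hᵢ·tan θᵢ.
Layer 1: θ = 14.90°; offset = 17.7·tan 14.90° = 4.710 m.
Layer 2: sin θ = 0.870·sin 14.9°/0.715 = 0.3129, θ = 18.23°; offset = 19.5·tan 18.23° = 6.424 m.
Total horizontal offset = 11.133 m.

11.1 m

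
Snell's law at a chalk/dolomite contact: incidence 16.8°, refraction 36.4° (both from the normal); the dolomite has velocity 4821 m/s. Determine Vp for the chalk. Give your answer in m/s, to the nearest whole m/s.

2348 m/s

Snell's law: sin 16.8°/V₁ = sin 36.4°/V₂.
V₁ = V₂·sin 16.8°/sin 36.4° = 4821 × 0.4871 = 2348.13 m/s.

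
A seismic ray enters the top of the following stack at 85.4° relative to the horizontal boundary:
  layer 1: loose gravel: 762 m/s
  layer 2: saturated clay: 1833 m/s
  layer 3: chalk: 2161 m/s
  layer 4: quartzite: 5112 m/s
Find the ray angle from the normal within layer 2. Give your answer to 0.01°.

11.12°

From the normal: θ₁ = 90° − 85.4° = 4.6°.
Snell's law across each interface conserves sin θ / V, so sin θ_2 = V_2·sin θ₁/V₁.
sin θ_2 = 1833 × sin 4.6° / 762 = 0.1929.
θ_2 = 11.12° from the vertical.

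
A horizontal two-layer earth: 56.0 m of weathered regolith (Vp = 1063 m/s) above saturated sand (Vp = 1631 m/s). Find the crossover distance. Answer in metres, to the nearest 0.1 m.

243.9 m

x_cross = 2h·√((V₂+V₁)/(V₂−V₁)).
(V₂+V₁)/(V₂−V₁) = (1631+1063)/(1631−1063) = 4.7430; √ = 2.1778.
x_cross = 2·56.0·2.1778 = 243.92 m.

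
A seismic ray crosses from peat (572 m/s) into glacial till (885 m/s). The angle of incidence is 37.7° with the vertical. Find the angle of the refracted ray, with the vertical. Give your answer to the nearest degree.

71°

sin θ₁/V₁ = sin θ₂/V₂ ⇒ sin θ₂ = 885·sin 37.7°/572 = 885·0.6115/572 = 0.9462.
θ₂ = sin⁻¹(0.9462) = 71.11° (from vertical).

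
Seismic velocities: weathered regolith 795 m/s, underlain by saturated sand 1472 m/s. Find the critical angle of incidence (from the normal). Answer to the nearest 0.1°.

32.7°

Critical incidence: sin θ_c = V₁/V₂ = 795/1472 = 0.5401.
θ_c = arcsin 0.5401 = 32.69°.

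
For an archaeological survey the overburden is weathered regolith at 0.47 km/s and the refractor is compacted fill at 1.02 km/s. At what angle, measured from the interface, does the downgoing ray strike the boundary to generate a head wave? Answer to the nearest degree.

63°

At critical incidence the refracted ray runs along the interface (θ₂ = 90°), so sin θ_c = V₁/V₂.
θ_c = arcsin(0.47/1.02) = arcsin 0.4608 = 27.44°.
Measured from the interface: 90° − 27.44° = 62.56°.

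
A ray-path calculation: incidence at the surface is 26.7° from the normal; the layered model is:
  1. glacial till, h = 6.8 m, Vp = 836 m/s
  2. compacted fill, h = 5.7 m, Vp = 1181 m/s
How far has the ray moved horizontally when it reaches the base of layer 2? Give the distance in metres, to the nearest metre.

Apply Snell's law at each interface; in layer i the horizontal offset is hᵢ·tan θᵢ.
Layer 1: θ = 26.70°; offset = 6.8·tan 26.70° = 3.420 m.
Layer 2: sin θ = 1181·sin 26.7°/836 = 0.6347, θ = 39.40°; offset = 5.7·tan 39.40° = 4.682 m.
Σ offsets = 8.102 m.

8 m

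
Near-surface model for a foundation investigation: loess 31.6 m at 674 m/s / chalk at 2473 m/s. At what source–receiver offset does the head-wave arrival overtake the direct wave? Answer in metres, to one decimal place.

83.6 m

θ_c = arcsin(674/2473) = 15.82°, so cos θ_c = 0.9621 and tᵢ = 2h cos θ_c/V₁ = 0.0902 s.
At crossover x/V₁ = x/V₂ + tᵢ ⇒ x = tᵢ/(1/V₁ − 1/V₂) = 0.09022/(1.4837e-03 − 4.0437e-04) = 83.59 m.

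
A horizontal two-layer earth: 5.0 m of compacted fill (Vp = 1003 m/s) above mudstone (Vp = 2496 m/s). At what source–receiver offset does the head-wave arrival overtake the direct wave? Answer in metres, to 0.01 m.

15.31 m

x_cross = 2h·√((V₂+V₁)/(V₂−V₁)).
(V₂+V₁)/(V₂−V₁) = (2496+1003)/(2496−1003) = 2.3436; √ = 1.5309.
x_cross = 2·5.0·1.5309 = 15.31 m.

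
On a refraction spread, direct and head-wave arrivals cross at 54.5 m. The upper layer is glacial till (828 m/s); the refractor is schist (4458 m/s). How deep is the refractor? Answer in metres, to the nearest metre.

23 m

h = (x_cross/2)·√((V₂−V₁)/(V₂+V₁)).
(V₂−V₁)/(V₂+V₁) = (4458−828)/(4458+828) = 0.6867; √ = 0.8287.
h = (54.5/2)·0.8287 = 22.58 m.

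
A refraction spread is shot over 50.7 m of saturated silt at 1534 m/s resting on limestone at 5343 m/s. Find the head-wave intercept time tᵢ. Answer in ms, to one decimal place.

63.3 ms

tᵢ = 2h·√(V₂²−V₁²)/(V₁V₂).
√(V₂²−V₁²) = √(5343²−1534²) = 5118.1 m/s.
tᵢ = 2·50.7·5118.1/(1534·5343) = 0.06332 s.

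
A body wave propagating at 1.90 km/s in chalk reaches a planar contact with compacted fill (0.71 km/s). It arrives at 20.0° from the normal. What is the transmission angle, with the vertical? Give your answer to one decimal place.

7.3°

sin θ₁/V₁ = sin θ₂/V₂ ⇒ sin θ₂ = 0.71·sin 20.0°/1.90 = 0.71·0.3420/1.90 = 0.1278.
θ₂ = arcsin 0.1278 = 7.34° from the normal.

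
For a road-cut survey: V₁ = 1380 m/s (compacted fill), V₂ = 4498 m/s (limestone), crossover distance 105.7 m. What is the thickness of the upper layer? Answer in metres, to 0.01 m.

38.49 m

h = (x_cross/2)·√((V₂−V₁)/(V₂+V₁)).
(V₂−V₁)/(V₂+V₁) = (4498−1380)/(4498+1380) = 0.5305; √ = 0.7283.
h = (105.7/2)·0.7283 = 38.49 m.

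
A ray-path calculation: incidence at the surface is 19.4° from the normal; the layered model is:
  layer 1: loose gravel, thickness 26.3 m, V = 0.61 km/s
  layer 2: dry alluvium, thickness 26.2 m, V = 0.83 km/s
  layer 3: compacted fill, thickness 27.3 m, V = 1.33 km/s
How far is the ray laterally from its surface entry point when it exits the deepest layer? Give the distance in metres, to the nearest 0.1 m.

51.2 m

p = sin θ₁/V₁ = sin 19.4°/0.61 = 5.4453e-01 s/km is conserved through the stack.
Layer 1: θ = 19.40°; offset = 26.3·tan 19.40° = 9.262 m.
Layer 2: sin θ = p·0.83 = 0.4520 → θ = 26.87°; offset = 26.2·tan 26.87° = 13.274 m.
Layer 3: sin θ = p·1.33 = 0.7242 → θ = 46.40°; offset = 27.3·tan 46.40° = 28.672 m.
Σ offsets = 51.208 m.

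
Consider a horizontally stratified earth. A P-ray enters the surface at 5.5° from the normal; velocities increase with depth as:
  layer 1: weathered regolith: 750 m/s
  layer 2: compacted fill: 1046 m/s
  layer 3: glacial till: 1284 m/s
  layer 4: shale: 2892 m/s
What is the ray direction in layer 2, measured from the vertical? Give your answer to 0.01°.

Snell's law across each interface conserves sin θ / V, so sin θ_2 = V_2·sin θ₁/V₁.
sin θ_2 = 1046 × sin 5.5° / 750 = 0.1337.
θ_2 = 7.68° from the vertical.

7.68°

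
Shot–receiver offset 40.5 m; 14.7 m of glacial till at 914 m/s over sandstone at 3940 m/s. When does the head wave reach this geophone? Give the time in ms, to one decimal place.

t = x/V₂ + 2h·√(V₂²−V₁²)/(V₁V₂).
√(V₂²−V₁²) = √(3940²−914²) = 3832.5 m/s; delay term = 2·14.7·3832.5/(914·3940) = 0.03129 s.
t = 40.5/3940 + 0.03129 = 0.04157 s.

41.6 ms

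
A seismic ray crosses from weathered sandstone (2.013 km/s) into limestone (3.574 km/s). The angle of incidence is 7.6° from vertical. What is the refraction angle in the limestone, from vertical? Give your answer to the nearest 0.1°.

13.6°

sin θ₁/V₁ = sin θ₂/V₂ ⇒ sin θ₂ = 3.574·sin 7.6°/2.013 = 3.574·0.1323/2.013 = 0.2348.
θ₂ = arcsin 0.2348 = 13.58° from the normal.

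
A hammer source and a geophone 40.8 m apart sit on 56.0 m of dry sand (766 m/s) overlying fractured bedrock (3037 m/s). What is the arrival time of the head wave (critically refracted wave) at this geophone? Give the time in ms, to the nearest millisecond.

155 ms

θ_c = arcsin(V₁/V₂) = arcsin(766/3037) = 14.61°, cos θ_c = 0.9677.
Intercept time tᵢ = 2h cos θ_c / V₁ = 2·56.0·0.9677/766 = 0.14149 s.
t = x/V₂ + tᵢ = 40.8/3037 + 0.14149 = 0.15492 s.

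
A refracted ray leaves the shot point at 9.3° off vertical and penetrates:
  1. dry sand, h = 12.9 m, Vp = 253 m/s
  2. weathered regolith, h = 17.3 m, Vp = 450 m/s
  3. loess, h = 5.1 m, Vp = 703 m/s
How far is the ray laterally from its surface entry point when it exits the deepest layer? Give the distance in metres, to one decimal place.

9.9 m

Apply Snell's law at each interface; in layer i the horizontal offset is hᵢ·tan θᵢ.
Layer 1: θ = 9.30°; offset = 12.9·tan 9.30° = 2.112 m.
Layer 2: sin θ = 450·sin 9.3°/253 = 0.2874, θ = 16.70°; offset = 17.3·tan 16.70° = 5.192 m.
Layer 3: sin θ = 703·sin 9.3°/253 = 0.4490, θ = 26.68°; offset = 5.1·tan 26.68° = 2.563 m.
Σ offsets = 9.867 m.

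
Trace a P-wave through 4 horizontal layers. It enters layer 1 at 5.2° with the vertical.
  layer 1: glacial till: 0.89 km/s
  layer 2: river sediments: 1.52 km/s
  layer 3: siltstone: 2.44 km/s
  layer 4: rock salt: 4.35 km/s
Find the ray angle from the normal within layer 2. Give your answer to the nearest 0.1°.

8.9°

Ray parameter p = sin 5.2° / 0.89 = 1.0183e-01 s/km.
sin θ_2 = p·V_2 = 1.0183e-01 × 1.52 = 0.1548.
θ_2 = arcsin 0.1548 = 8.90°.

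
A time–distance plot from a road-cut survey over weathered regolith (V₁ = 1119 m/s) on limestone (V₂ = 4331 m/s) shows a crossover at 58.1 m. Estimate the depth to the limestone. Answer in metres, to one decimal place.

22.3 m

x_cross = 2h·√((V₂+V₁)/(V₂−V₁)) → h = x_cross / (2·√((V₂+V₁)/(V₂−V₁))).
√((V₂+V₁)/(V₂−V₁)) = √((4331+1119)/(4331−1119)) = 1.3026.
h = 58.1 / (2·1.3026) = 22.30 m.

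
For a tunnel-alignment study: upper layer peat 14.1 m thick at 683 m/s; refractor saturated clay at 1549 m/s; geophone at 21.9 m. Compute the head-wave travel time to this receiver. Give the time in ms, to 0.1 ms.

θ_c = arcsin(V₁/V₂) = arcsin(683/1549) = 26.16°, cos θ_c = 0.8975.
Intercept time tᵢ = 2h cos θ_c / V₁ = 2·14.1·0.8975/683 = 0.03706 s.
t = x/V₂ + tᵢ = 21.9/1549 + 0.03706 = 0.05120 s.

51.2 ms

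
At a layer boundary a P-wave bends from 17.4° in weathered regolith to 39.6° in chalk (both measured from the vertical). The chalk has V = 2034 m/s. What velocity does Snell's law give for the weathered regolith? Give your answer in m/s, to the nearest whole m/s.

954 m/s

sin 17.4° = 0.2990; sin 39.6° = 0.6374.
V₁ = V₂·(sin θ₁/sin θ₂) = 2034·(0.2990/0.6374) = 954.23 m/s.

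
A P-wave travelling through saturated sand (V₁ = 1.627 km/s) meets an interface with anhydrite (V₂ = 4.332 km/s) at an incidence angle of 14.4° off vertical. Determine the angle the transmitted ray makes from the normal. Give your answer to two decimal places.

41.46°

sin θ₁/V₁ = sin θ₂/V₂ ⇒ sin θ₂ = 4.332·sin 14.4°/1.627 = 4.332·0.2487/1.627 = 0.6622.
θ₂ = arcsin 0.6622 = 41.46° from the normal.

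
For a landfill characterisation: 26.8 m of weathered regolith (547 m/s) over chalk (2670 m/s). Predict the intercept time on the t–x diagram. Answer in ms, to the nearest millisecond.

96 ms

θ_c = arcsin(V₁/V₂) = arcsin(547/2670) = 11.82°; cos θ_c = 0.9788.
tᵢ = 2h·cos θ_c / V₁ = 2·26.8·0.9788 / 547 = 0.09591 s.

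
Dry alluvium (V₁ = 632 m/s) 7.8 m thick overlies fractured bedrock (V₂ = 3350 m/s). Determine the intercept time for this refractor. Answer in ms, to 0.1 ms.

24.2 ms

θ_c = arcsin(V₁/V₂) = arcsin(632/3350) = 10.87°; cos θ_c = 0.9820.
tᵢ = 2h·cos θ_c / V₁ = 2·7.8·0.9820 / 632 = 0.02424 s.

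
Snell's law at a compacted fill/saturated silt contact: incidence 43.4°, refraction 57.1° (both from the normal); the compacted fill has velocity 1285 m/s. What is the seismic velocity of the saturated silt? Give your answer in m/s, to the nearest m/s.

Snell's law: sin 43.4°/V₁ = sin 57.1°/V₂.
V₂ = V₁·sin 57.1°/sin 43.4° = 1285 × 1.2220 = 1570.27 m/s.

1570 m/s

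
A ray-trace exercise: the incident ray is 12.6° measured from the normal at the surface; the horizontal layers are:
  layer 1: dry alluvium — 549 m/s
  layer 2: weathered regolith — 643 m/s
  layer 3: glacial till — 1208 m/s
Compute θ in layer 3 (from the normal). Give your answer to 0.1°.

Ray parameter p = sin 12.6° / 549 = 3.9735e-04 s/m.
sin θ_3 = p·V_3 = 3.9735e-04 × 1208 = 0.4800.
θ_3 = 28.69° from the vertical.

28.7°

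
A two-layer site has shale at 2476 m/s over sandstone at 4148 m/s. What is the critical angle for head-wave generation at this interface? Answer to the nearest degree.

37°

At critical incidence the refracted ray runs along the interface (θ₂ = 90°), so sin θ_c = V₁/V₂.
θ_c = arcsin(2476/4148) = arcsin 0.5969 = 36.65°.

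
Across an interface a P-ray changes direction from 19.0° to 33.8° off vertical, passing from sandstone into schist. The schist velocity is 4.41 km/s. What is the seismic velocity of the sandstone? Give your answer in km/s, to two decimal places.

Snell's law: sin 19.0°/V₁ = sin 33.8°/V₂.
V₁ = V₂·sin 19.0°/sin 33.8° = 4.41 × 0.5852 = 2.58 km/s.

2.58 km/s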